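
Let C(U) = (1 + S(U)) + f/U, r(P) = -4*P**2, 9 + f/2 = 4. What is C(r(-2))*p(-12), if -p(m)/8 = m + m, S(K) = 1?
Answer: 504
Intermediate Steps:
f = -10 (f = -18 + 2*4 = -18 + 8 = -10)
p(m) = -16*m (p(m) = -8*(m + m) = -16*m)
C(U) = 2 - 10/U (C(U) = (1 + 1) - 10/U = 2 - 10/U)
C(r(-2))*p(-12) = (2 - 10/((-4*(-2)**2)))*(-16*(-12)) = (2 - 10/((-4*4)))*192 = (2 - 10/(-16))*192 = (2 - 10*(-1/16))*192 = (2 + 5/8)*192 = (21/8)*192 = 504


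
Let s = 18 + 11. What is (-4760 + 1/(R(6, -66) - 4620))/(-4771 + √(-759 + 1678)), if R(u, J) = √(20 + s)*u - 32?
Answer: 104692920371/104930616420 + 21943601*√919/104930616420 ≈ 1.0041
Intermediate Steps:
s = 29
R(u, J) = -32 + 7*u (R(u, J) = √(20 + 29)*u - 32 = √49*u - 32 = 7*u - 32 = -32 + 7*u)
(-4760 + 1/(R(6, -66) - 4620))/(-4771 + √(-759 + 1678)) = (-4760 + 1/((-32 + 7*6) - 4620))/(-4771 + √(-759 + 1678)) = (-4760 + 1/((-32 + 42) - 4620))/(-4771 + √919) = (-4760 + 1/(10 - 4620))/(-4771 + √919) = (-4760 + 1/(-4610))/(-4771 + √919) = (-4760 - 1/4610)/(-4771 + √919) = -21943601/(4610*(-4771 + √919))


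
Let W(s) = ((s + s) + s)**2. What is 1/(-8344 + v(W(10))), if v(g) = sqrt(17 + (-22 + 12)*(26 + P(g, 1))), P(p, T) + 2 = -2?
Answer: -1192/9946077 - I*sqrt(203)/69622539 ≈ -0.00011985 - 2.0464e-7*I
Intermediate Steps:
P(p, T) = -4 (P(p, T) = -2 - 2 = -4)
W(s) = 9*s**2 (W(s) = (2*s + s)**2 = (3*s)**2 = 9*s**2)
v(g) = I*sqrt(203) (v(g) = sqrt(17 + (-22 + 12)*(26 - 4)) = sqrt(17 - 10*22) = sqrt(17 - 220) = sqrt(-203) = I*sqrt(203))
1/(-8344 + v(W(10))) = 1/(-8344 + I*sqrt(203))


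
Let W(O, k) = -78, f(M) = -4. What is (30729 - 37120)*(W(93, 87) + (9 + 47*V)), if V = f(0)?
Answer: 1642487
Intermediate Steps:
V = -4
(30729 - 37120)*(W(93, 87) + (9 + 47*V)) = (30729 - 37120)*(-78 + (9 + 47*(-4))) = -6391*(-78 + (9 - 188)) = -6391*(-78 - 179) = -6391*(-257) = 1642487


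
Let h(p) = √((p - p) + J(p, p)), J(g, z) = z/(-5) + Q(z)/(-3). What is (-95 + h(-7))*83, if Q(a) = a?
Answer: -7885 + 166*√210/15 ≈ -7724.6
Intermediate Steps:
J(g, z) = -8*z/15 (J(g, z) = z/(-5) + z/(-3) = z*(-⅕) + z*(-⅓) = -z/5 - z/3 = -8*z/15)
h(p) = 2*√30*√(-p)/15 (h(p) = √((p - p) - 8*p/15) = √(0 - 8*p/15) = √(-8*p/15) = 2*√30*√(-p)/15)
(-95 + h(-7))*83 = (-95 + 2*√30*√(-1*(-7))/15)*83 = (-95 + 2*√30*√7/15)*83 = (-95 + 2*√210/15)*83 = -7885 + 166*√210/15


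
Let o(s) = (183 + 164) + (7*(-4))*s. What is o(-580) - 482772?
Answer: -466185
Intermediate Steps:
o(s) = 347 - 28*s
o(-580) - 482772 = (347 - 28*(-580)) - 482772 = (347 + 16240) - 482772 = 16587 - 482772 = -466185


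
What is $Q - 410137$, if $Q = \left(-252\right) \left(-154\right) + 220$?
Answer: $-371109$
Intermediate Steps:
$Q = 39028$ ($Q = 38808 + 220 = 39028$)
$Q - 410137 = 39028 - 410137 = -371109$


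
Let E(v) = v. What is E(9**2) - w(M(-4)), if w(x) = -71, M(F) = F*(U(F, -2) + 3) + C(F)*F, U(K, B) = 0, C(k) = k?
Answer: 152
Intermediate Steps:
M(F) = F**2 + 3*F (M(F) = F*(0 + 3) + F*F = F*3 + F**2 = 3*F + F**2 = F**2 + 3*F)
E(9**2) - w(M(-4)) = 9**2 - 1*(-71) = 81 + 71 = 152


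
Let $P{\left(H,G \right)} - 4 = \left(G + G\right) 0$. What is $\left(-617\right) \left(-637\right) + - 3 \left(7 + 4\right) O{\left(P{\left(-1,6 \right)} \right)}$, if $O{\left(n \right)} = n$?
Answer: $392897$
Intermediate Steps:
$P{\left(H,G \right)} = 4$ ($P{\left(H,G \right)} = 4 + \left(G + G\right) 0 = 4 + 2 G 0 = 4 + 0 = 4$)
$\left(-617\right) \left(-637\right) + - 3 \left(7 + 4\right) O{\left(P{\left(-1,6 \right)} \right)} = \left(-617\right) \left(-637\right) + - 3 \left(7 + 4\right) 4 = 393029 + \left(-3\right) 11 \cdot 4 = 393029 - 132 = 392897$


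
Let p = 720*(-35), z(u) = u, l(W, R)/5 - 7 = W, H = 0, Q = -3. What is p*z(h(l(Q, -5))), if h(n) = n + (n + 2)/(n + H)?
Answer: -531720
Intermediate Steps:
l(W, R) = 35 + 5*W
h(n) = n + (2 + n)/n (h(n) = n + (n + 2)/(n + 0) = n + (2 + n)/n)
p = -25200
p*z(h(l(Q, -5))) = -25200*(1 + (35 + 5*(-3)) + 2/(35 + 5*(-3))) = -25200*(1 + (35 - 15) + 2/(35 - 15)) = -25200*(1 + 20 + 2/20) = -25200*(1 + 20 + 2*(1/20)) = -25200*(1 + 20 + ⅒) = -25200*211/10 = -531720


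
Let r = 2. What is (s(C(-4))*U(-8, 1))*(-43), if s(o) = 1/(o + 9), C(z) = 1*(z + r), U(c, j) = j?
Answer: -43/7 ≈ -6.1429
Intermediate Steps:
C(z) = 2 + z (C(z) = 1*(z + 2) = 1*(2 + z) = 2 + z)
s(o) = 1/(9 + o)
(s(C(-4))*U(-8, 1))*(-43) = (1/(9 + (2 - 4)))*(-43) = (1/(9 - 2))*(-43) = (1/7)*(-43) = -43/7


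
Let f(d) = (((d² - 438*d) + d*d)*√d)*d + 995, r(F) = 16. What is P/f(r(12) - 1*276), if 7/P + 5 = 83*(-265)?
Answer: -1393/4797891631840516110000 - 2266628*I*√65/59973645398006451375 ≈ -2.9034e-19 - 3.047e-13*I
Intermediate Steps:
P = -7/22000 (P = 7/(-5 + 83*(-265)) = 7/(-5 - 21995) = 7/(-22000) = 7*(-1/22000) = -7/22000 ≈ -0.00031818)
f(d) = 995 + d^(3/2)*(-438*d + 2*d²) (f(d) = (((d² - 438*d) + d²)*√d)*d + 995 = ((-438*d + 2*d²)*√d)*d + 995 = (√d*(-438*d + 2*d²))*d + 995 = d^(3/2)*(-438*d + 2*d²) + 995 = 995 + d^(3/2)*(-438*d + 2*d²))
P/f(r(12) - 1*276) = -7/(22000*(995 - 438*(16 - 1*276)^(5/2) + 2*(16 - 1*276)^(7/2))) = -7/(22000*(995 - 438*(16 - 276)^(5/2) + 2*(16 - 276)^(7/2))) = -7/(22000*(995 - 59217600*I*√65 + 2*(-260)^(7/2))) = -7/(22000*(995 - 59217600*I*√65 + 2*(-35152000*I*√65))) = -7/(22000*(995 - 59217600*I*√65 - 70304000*I*√65)) = -7/(22000*(995 - 129521600*I*√65))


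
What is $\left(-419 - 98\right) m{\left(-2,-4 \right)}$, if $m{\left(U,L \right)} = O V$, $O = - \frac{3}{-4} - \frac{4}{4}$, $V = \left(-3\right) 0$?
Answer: $0$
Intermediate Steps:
$V = 0$
$O = - \frac{1}{4}$ ($O = \left(-3\right) \left(- \frac{1}{4}\right) - 1 = \frac{3}{4} - 1 = - \frac{1}{4} \approx -0.25$)
$m{\left(U,L \right)} = 0$ ($m{\left(U,L \right)} = \left(- \frac{1}{4}\right) 0 = 0$)
$\left(-419 - 98\right) m{\left(-2,-4 \right)} = \left(-419 - 98\right) 0 = \left(-517\right) 0 = 0$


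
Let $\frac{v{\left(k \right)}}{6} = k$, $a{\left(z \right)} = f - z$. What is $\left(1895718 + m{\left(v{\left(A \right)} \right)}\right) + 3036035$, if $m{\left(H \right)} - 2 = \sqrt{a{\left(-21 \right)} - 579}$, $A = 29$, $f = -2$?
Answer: $4931755 + 4 i \sqrt{35} \approx 4.9318 \cdot 10^{6} + 23.664 i$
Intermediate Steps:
$a{\left(z \right)} = -2 - z$
$v{\left(k \right)} = 6 k$
$m{\left(H \right)} = 2 + 4 i \sqrt{35}$ ($m{\left(H \right)} = 2 + \sqrt{\left(-2 - -21\right) - 579} = 2 + \sqrt{\left(-2 + 21\right) - 579} = 2 + \sqrt{19 - 579} = 2 + \sqrt{-560} = 2 + 4 i \sqrt{35}$)
$\left(1895718 + m{\left(v{\left(A \right)} \right)}\right) + 3036035 = \left(1895718 + \left(2 + 4 i \sqrt{35}\right)\right) + 3036035 = \left(1895720 + 4 i \sqrt{35}\right) + 3036035 = 4931755 + 4 i \sqrt{35}$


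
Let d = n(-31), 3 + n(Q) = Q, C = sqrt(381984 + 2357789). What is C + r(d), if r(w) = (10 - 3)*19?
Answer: 133 + sqrt(2739773) ≈ 1788.2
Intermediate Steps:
C = sqrt(2739773) ≈ 1655.2
n(Q) = -3 + Q
d = -34 (d = -3 - 31 = -34)
r(w) = 133 (r(w) = 7*19 = 133)
C + r(d) = sqrt(2739773) + 133 = 133 + sqrt(2739773)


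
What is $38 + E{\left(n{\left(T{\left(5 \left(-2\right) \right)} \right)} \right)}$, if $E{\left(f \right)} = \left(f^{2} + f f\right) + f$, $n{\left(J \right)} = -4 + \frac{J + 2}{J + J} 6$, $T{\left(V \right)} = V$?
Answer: $\frac{1038}{25} \approx 41.52$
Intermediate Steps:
$n{\left(J \right)} = -4 + \frac{3 \left(2 + J\right)}{J}$ ($n{\left(J \right)} = -4 + \frac{2 + J}{2 J} 6 = -4 + \frac{3 \left(2 + J\right)}{J}$)
$E{\left(f \right)} = f + 2 f^{2}$ ($E{\left(f \right)} = \left(f^{2} + f^{2}\right) + f = 2 f^{2} + f = f + 2 f^{2}$)
$38 + E{\left(n{\left(T{\left(5 \left(-2\right) \right)} \right)} \right)} = 38 + \frac{6 - 5 \left(-2\right)}{5 \left(-2\right)} \left(1 + 2 \frac{6 - 5 \left(-2\right)}{5 \left(-2\right)}\right) = 38 + \frac{6 - -10}{-10} \left(1 + 2 \frac{6 - -10}{-10}\right) = 38 + - \frac{6 + 10}{10} \left(1 + 2 \left(- \frac{6 + 10}{10}\right)\right) = 38 + \left(- \frac{1}{10}\right) 16 \left(1 + 2 \left(\left(- \frac{1}{10}\right) 16\right)\right) = 38 - \frac{8 \left(1 + 2 \left(- \frac{8}{5}\right)\right)}{5} = 38 - \frac{8 \left(1 - \frac{16}{5}\right)}{5} = 38 - - \frac{88}{25} = 38 + \frac{88}{25} = \frac{1038}{25}$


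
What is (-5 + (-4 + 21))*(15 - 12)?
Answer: 36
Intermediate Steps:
(-5 + (-4 + 21))*(15 - 12) = (-5 + 17)*3 = 12*3 = 36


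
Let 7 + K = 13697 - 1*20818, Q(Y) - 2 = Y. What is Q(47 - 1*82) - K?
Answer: 7095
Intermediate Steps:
Q(Y) = 2 + Y
K = -7128 (K = -7 + (13697 - 1*20818) = -7 + (13697 - 20818) = -7 - 7121 = -7128)
Q(47 - 1*82) - K = (2 + (47 - 1*82)) - 1*(-7128) = (2 + (47 - 82)) + 7128 = (2 - 35) + 7128 = -33 + 7128 = 7095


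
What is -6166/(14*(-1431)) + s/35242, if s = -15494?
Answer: -23276156/176509557 ≈ -0.13187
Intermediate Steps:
-6166/(14*(-1431)) + s/35242 = -6166/(14*(-1431)) - 15494/35242 = -6166/(-20034) - 15494*1/35242 = -6166*(-1/20034) - 7747/17621 = 3083/10017 - 7747/17621 = -23276156/176509557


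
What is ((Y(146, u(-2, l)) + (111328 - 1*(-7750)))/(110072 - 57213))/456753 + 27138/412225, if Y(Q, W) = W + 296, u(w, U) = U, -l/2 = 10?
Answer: 59568698997616/904777918341825 ≈ 0.065838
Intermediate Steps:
l = -20 (l = -2*10 = -20)
Y(Q, W) = 296 + W
((Y(146, u(-2, l)) + (111328 - 1*(-7750)))/(110072 - 57213))/456753 + 27138/412225 = (((296 - 20) + (111328 - 1*(-7750)))/(110072 - 57213))/456753 + 27138/412225 = ((276 + (111328 + 7750))/52859)*(1/456753) + 27138*(1/412225) = ((276 + 119078)*(1/52859))*(1/456753) + 27138/412225 = (119354*(1/52859))*(1/456753) + 27138/412225 = (119354/52859)*(1/456753) + 27138/412225 = 119354/24143506827 + 27138/412225 = 59568698997616/904777918341825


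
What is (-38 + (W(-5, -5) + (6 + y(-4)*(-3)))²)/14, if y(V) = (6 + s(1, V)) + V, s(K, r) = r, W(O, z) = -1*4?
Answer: 13/7 ≈ 1.8571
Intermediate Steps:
W(O, z) = -4
y(V) = 6 + 2*V (y(V) = (6 + V) + V = 6 + 2*V)
(-38 + (W(-5, -5) + (6 + y(-4)*(-3)))²)/14 = (-38 + (-4 + (6 + (6 + 2*(-4))*(-3)))²)/14 = (-38 + (-4 + (6 + (6 - 8)*(-3)))²)*(1/14) = (-38 + (-4 + (6 - 2*(-3)))²)*(1/14) = (-38 + (-4 + (6 + 6))²)*(1/14) = (-38 + (-4 + 12)²)*(1/14) = (-38 + 8²)*(1/14) = (-38 + 64)*(1/14) = 26*(1/14) = 13/7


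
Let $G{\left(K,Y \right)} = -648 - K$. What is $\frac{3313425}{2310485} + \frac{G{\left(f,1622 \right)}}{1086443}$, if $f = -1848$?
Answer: $\frac{720523995855}{502042050971} \approx 1.4352$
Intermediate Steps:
$\frac{3313425}{2310485} + \frac{G{\left(f,1622 \right)}}{1086443} = \frac{3313425}{2310485} + \frac{-648 - -1848}{1086443} = 3313425 \cdot \frac{1}{2310485} + \left(-648 + 1848\right) \frac{1}{1086443} = \frac{662685}{462097} + 1200 \cdot \frac{1}{1086443} = \frac{662685}{462097} + \frac{1200}{1086443} = \frac{720523995855}{502042050971}$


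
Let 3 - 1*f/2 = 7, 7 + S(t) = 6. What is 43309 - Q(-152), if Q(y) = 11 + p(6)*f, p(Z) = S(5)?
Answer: 43290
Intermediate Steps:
S(t) = -1 (S(t) = -7 + 6 = -1)
p(Z) = -1
f = -8 (f = 6 - 2*7 = 6 - 14 = -8)
Q(y) = 19 (Q(y) = 11 - 1*(-8) = 11 + 8 = 19)
43309 - Q(-152) = 43309 - 1*19 = 43309 - 19 = 43290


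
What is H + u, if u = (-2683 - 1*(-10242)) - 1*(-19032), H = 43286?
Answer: 69877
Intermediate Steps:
u = 26591 (u = (-2683 + 10242) + 19032 = 7559 + 19032 = 26591)
H + u = 43286 + 26591 = 69877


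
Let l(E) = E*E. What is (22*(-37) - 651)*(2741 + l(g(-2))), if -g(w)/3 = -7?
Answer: -4661630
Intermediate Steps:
g(w) = 21 (g(w) = -3*(-7) = 21)
l(E) = E**2
(22*(-37) - 651)*(2741 + l(g(-2))) = (22*(-37) - 651)*(2741 + 21**2) = (-814 - 651)*(2741 + 441) = -1465*3182 = -4661630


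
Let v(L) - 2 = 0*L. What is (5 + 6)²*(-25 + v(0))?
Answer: -2783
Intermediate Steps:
v(L) = 2 (v(L) = 2 + 0*L = 2 + 0 = 2)
(5 + 6)²*(-25 + v(0)) = (5 + 6)²*(-25 + 2) = 11²*(-23) = 121*(-23) = -2783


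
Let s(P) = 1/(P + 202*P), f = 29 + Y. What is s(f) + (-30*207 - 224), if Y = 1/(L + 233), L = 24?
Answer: -9735684051/1513162 ≈ -6434.0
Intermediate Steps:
Y = 1/257 (Y = 1/(24 + 233) = 1/257 ≈ 0.0038911)
f = 7454/257 (f = 29 + 1/257 = 7454/257 ≈ 29.004)
s(P) = 1/(203*P)
s(f) + (-30*207 - 224) = 1/(203*(7454/257)) + (-30*207 - 224) = (1/203)*(257/7454) + (-6210 - 224) = 257/1513162 - 6434 = -9735684051/1513162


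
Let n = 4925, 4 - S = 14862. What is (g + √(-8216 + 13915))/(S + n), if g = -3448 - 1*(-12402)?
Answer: -814/903 - √5699/9933 ≈ -0.90904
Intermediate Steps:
S = -14858 (S = 4 - 1*14862 = 4 - 14862 = -14858)
g = 8954 (g = -3448 + 12402 = 8954)
(g + √(-8216 + 13915))/(S + n) = (8954 + √(-8216 + 13915))/(-14858 + 4925) = (8954 + √5699)/(-9933) = (8954 + √5699)*(-1/9933) = -814/903 - √5699/9933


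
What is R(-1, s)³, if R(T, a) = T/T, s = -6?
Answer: 1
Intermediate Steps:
R(T, a) = 1
R(-1, s)³ = 1³ = 1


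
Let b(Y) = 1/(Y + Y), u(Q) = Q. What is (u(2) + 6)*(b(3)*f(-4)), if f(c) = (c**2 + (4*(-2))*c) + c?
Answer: 176/3 ≈ 58.667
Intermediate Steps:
b(Y) = 1/(2*Y)
f(c) = c**2 - 7*c (f(c) = (c**2 - 8*c) + c = c**2 - 7*c)
(u(2) + 6)*(b(3)*f(-4)) = (2 + 6)*(((1/2)/3)*(-4*(-7 - 4))) = 8*(((1/2)*(1/3))*(-4*(-11))) = 8*((1/6)*44) = 8*(22/3) = 176/3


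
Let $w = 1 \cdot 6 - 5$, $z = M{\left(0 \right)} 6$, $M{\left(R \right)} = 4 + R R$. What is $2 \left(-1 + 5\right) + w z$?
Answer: $32$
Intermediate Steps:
$M{\left(R \right)} = 4 + R^{2}$
$z = 24$ ($z = \left(4 + 0^{2}\right) 6 = \left(4 + 0\right) 6 = 4 \cdot 6 = 24$)
$w = 1$ ($w = 6 - 5 = 1$)
$2 \left(-1 + 5\right) + w z = 2 \left(-1 + 5\right) + 1 \cdot 24 = 2 \cdot 4 + 24 = 8 + 24 = 32$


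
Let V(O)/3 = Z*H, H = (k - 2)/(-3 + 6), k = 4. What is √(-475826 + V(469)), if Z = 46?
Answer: I*√475734 ≈ 689.73*I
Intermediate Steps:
H = ⅔ (H = (4 - 2)/(-3 + 6) = 2/3 = 2*(⅓) = ⅔ ≈ 0.66667)
V(O) = 92 (V(O) = 3*(46*(⅔)) = 3*(92/3) = 92)
√(-475826 + V(469)) = √(-475826 + 92) = √(-475734) = I*√475734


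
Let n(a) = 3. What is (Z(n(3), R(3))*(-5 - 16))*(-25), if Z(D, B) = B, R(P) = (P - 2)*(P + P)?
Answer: 3150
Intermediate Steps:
R(P) = 2*P*(-2 + P) (R(P) = (-2 + P)*(2*P) = 2*P*(-2 + P))
(Z(n(3), R(3))*(-5 - 16))*(-25) = ((2*3*(-2 + 3))*(-5 - 16))*(-25) = ((2*3*1)*(-21))*(-25) = (6*(-21))*(-25) = -126*(-25) = 3150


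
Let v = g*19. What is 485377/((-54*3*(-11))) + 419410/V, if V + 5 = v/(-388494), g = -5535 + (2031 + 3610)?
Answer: -72353046681953/866267622 ≈ -83523.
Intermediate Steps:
g = 106 (g = -5535 + 5641 = 106)
v = 2014 (v = 106*19 = 2014)
V = -972242/194247 (V = -5 + 2014/(-388494) = -5 + 2014*(-1/388494) = -5 - 1007/194247 = -972242/194247 ≈ -5.0052)
485377/((-54*3*(-11))) + 419410/V = 485377/((-54*3*(-11))) + 419410/(-972242/194247) = 485377/((-162*(-11))) + 419410*(-194247/972242) = 485377/1782 - 40734567135/486121 = -72353046681953/866267622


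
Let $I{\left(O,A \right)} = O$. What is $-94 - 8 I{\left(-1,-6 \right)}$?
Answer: $-86$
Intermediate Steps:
$-94 - 8 I{\left(-1,-6 \right)} = -94 - -8 = -94 + 8 = -86$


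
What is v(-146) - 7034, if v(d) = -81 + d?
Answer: -7261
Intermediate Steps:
v(-146) - 7034 = (-81 - 146) - 7034 = -227 - 7034 = -7261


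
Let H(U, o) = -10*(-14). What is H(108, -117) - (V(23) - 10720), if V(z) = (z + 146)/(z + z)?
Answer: 499391/46 ≈ 10856.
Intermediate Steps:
V(z) = (146 + z)/(2*z) (V(z) = (146 + z)/((2*z)) = (146 + z)*(1/(2*z)) = (146 + z)/(2*z))
H(U, o) = 140
H(108, -117) - (V(23) - 10720) = 140 - ((1/2)*(146 + 23)/23 - 10720) = 140 - ((1/2)*(1/23)*169 - 10720) = 140 - (169/46 - 10720) = 140 - 1*(-492951/46) = 140 + 492951/46 = 499391/46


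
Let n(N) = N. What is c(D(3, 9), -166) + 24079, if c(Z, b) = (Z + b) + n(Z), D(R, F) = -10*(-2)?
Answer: 23953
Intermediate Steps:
D(R, F) = 20
c(Z, b) = b + 2*Z (c(Z, b) = (Z + b) + Z = b + 2*Z)
c(D(3, 9), -166) + 24079 = (-166 + 2*20) + 24079 = (-166 + 40) + 24079 = -126 + 24079 = 23953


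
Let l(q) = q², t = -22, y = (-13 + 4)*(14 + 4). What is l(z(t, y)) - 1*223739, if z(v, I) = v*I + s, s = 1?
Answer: 12485486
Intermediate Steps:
y = -162 (y = -9*18 = -162)
z(v, I) = 1 + I*v (z(v, I) = v*I + 1 = I*v + 1 = 1 + I*v)
l(z(t, y)) - 1*223739 = (1 - 162*(-22))² - 1*223739 = (1 + 3564)² - 223739 = 3565² - 223739 = 12709225 - 223739 = 12485486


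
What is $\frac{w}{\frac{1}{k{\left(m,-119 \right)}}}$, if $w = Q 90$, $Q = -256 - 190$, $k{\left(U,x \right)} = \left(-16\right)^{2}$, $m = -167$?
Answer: $-10275840$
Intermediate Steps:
$k{\left(U,x \right)} = 256$
$Q = -446$
$w = -40140$ ($w = \left(-446\right) 90 = -40140$)
$\frac{w}{\frac{1}{k{\left(m,-119 \right)}}} = - \frac{40140}{\frac{1}{256}} = - 40140 \frac{1}{\frac{1}{256}} = \left(-40140\right) 256 = -10275840$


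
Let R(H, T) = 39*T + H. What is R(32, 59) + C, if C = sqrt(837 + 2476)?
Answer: 2333 + sqrt(3313) ≈ 2390.6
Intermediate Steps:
R(H, T) = H + 39*T
C = sqrt(3313) ≈ 57.559
R(32, 59) + C = (32 + 39*59) + sqrt(3313) = (32 + 2301) + sqrt(3313) = 2333 + sqrt(3313)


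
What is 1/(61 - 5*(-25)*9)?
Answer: 1/1186 ≈ 0.00084317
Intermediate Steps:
1/(61 - 5*(-25)*9) = 1/(61 + 125*9) = 1/(61 + 1125) = 1/1186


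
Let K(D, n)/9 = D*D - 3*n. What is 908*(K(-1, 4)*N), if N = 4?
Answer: -359568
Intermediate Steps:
K(D, n) = -27*n + 9*D**2 (K(D, n) = 9*(D*D - 3*n) = 9*(D**2 - 3*n) = -27*n + 9*D**2)
908*(K(-1, 4)*N) = 908*((-27*4 + 9*(-1)**2)*4) = 908*((-108 + 9*1)*4) = 908*((-108 + 9)*4) = 908*(-99*4) = 908*(-396) = -359568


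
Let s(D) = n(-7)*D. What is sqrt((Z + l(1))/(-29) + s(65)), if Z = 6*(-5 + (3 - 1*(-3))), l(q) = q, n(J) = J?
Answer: I*sqrt(382858)/29 ≈ 21.336*I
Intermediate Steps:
Z = 6 (Z = 6*(-5 + (3 + 3)) = 6*(-5 + 6) = 6*1 = 6)
s(D) = -7*D
sqrt((Z + l(1))/(-29) + s(65)) = sqrt((6 + 1)/(-29) - 7*65) = sqrt(-1/29*7 - 455) = sqrt(-7/29 - 455) = sqrt(-13202/29) = I*sqrt(382858)/29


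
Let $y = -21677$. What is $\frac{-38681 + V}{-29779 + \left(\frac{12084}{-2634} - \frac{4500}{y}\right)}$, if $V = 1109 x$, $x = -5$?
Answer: $\frac{420863593878}{283424691115} \approx 1.4849$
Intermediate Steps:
$V = -5545$ ($V = 1109 \left(-5\right) = -5545$)
$\frac{-38681 + V}{-29779 + \left(\frac{12084}{-2634} - \frac{4500}{y}\right)} = \frac{-38681 - 5545}{-29779 + \left(\frac{12084}{-2634} - \frac{4500}{-21677}\right)} = - \frac{44226}{-29779 + \left(12084 \left(- \frac{1}{2634}\right) - - \frac{4500}{21677}\right)} = - \frac{44226}{-29779 + \left(- \frac{2014}{439} + \frac{4500}{21677}\right)} = - \frac{44226}{-29779 - \frac{41681978}{9516203}} = - \frac{44226}{- \frac{283424691115}{9516203}} = \left(-44226\right) \left(- \frac{9516203}{283424691115}\right) = \frac{420863593878}{283424691115}$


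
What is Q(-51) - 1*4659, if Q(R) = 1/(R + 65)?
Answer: -65225/14 ≈ -4658.9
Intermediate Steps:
Q(R) = 1/(65 + R)
Q(-51) - 1*4659 = 1/(65 - 51) - 1*4659 = 1/14 - 4659 = -65225/14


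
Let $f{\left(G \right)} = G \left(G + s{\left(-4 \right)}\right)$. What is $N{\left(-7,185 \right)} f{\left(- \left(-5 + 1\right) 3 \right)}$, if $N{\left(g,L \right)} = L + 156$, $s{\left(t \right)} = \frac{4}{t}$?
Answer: $45012$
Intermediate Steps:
$f{\left(G \right)} = G \left(-1 + G\right)$ ($f{\left(G \right)} = G \left(G + \frac{4}{-4}\right) = G \left(G + 4 \left(- \frac{1}{4}\right)\right) = G \left(G - 1\right) = G \left(-1 + G\right)$)
$N{\left(g,L \right)} = 156 + L$
$N{\left(-7,185 \right)} f{\left(- \left(-5 + 1\right) 3 \right)} = \left(156 + 185\right) - \left(-5 + 1\right) 3 \left(-1 - \left(-5 + 1\right) 3\right) = 341 - \left(-4\right) 3 \left(-1 - \left(-4\right) 3\right) = 341 \left(-1\right) \left(-12\right) \left(-1 - -12\right) = 341 \cdot 12 \left(-1 + 12\right) = 341 \cdot 12 \cdot 11 = 341 \cdot 132 = 45012$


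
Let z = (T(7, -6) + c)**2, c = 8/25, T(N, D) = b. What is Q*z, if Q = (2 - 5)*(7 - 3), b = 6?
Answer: -299568/625 ≈ -479.31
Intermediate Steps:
T(N, D) = 6
c = 8/25 (c = 8*(1/25) = 8/25 ≈ 0.32000)
z = 24964/625 (z = (6 + 8/25)**2 = (158/25)**2 = 24964/625 ≈ 39.942)
Q = -12 (Q = -3*4 = -12)
Q*z = -12*24964/625 = -299568/625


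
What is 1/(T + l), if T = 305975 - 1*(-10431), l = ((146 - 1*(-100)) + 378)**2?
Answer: 1/705782 ≈ 1.4169e-6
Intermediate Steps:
l = 389376 (l = ((146 + 100) + 378)**2 = (246 + 378)**2 = 624**2 = 389376)
T = 316406 (T = 305975 + 10431 = 316406)
1/(T + l) = 1/(316406 + 389376) = 1/705782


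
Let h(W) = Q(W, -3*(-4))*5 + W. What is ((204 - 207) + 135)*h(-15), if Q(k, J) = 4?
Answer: 660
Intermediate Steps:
h(W) = 20 + W (h(W) = 4*5 + W = 20 + W)
((204 - 207) + 135)*h(-15) = ((204 - 207) + 135)*(20 - 15) = (-3 + 135)*5 = 132*5 = 660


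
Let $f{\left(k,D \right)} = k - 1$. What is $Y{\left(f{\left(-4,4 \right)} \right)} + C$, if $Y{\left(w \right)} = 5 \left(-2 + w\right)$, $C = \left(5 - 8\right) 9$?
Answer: $-62$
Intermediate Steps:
$f{\left(k,D \right)} = -1 + k$
$C = -27$ ($C = \left(-3\right) 9 = -27$)
$Y{\left(w \right)} = -10 + 5 w$
$Y{\left(f{\left(-4,4 \right)} \right)} + C = \left(-10 + 5 \left(-1 - 4\right)\right) - 27 = \left(-10 + 5 \left(-5\right)\right) - 27 = \left(-10 - 25\right) - 27 = -35 - 27 = -62$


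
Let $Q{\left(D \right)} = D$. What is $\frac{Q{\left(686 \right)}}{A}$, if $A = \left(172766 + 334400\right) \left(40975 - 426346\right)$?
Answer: $- \frac{49}{13960504899} \approx -3.5099 \cdot 10^{-9}$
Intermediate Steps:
$A = -195447068586$ ($A = 507166 \left(-385371\right) = -195447068586$)
$\frac{Q{\left(686 \right)}}{A} = \frac{686}{-195447068586} = 686 \left(- \frac{1}{195447068586}\right) = - \frac{49}{13960504899}$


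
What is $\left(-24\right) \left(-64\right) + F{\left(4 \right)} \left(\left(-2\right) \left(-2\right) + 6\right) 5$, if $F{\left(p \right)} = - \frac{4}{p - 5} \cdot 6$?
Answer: $2736$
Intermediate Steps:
$F{\left(p \right)} = - \frac{24}{-5 + p}$ ($F{\left(p \right)} = - \frac{4}{-5 + p} 6 = - \frac{24}{-5 + p}$)
$\left(-24\right) \left(-64\right) + F{\left(4 \right)} \left(\left(-2\right) \left(-2\right) + 6\right) 5 = \left(-24\right) \left(-64\right) + - \frac{24}{-5 + 4} \left(\left(-2\right) \left(-2\right) + 6\right) 5 = 1536 + - \frac{24}{-1} \left(4 + 6\right) 5 = 1536 + \left(-24\right) \left(-1\right) 10 \cdot 5 = 1536 + 24 \cdot 10 \cdot 5 = 1536 + 240 \cdot 5 = 1536 + 1200 = 2736$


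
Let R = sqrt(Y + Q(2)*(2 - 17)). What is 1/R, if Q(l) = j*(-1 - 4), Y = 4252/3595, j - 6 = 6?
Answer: sqrt(2911727110)/1619876 ≈ 0.033311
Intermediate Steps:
j = 12 (j = 6 + 6 = 12)
Y = 4252/3595 (Y = 4252*(1/3595) = 4252/3595 ≈ 1.1828)
Q(l) = -60 (Q(l) = 12*(-1 - 4) = 12*(-5) = -60)
R = 2*sqrt(2911727110)/3595 (R = sqrt(4252/3595 - 60*(2 - 17)) = sqrt(4252/3595 - 60*(-15)) = sqrt(4252/3595 + 900) = sqrt(3239752/3595) = 2*sqrt(2911727110)/3595 ≈ 30.020)
1/R = 1/(2*sqrt(2911727110)/3595) = sqrt(2911727110)/1619876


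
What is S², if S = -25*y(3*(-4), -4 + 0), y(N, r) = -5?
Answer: 15625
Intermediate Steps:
S = 125 (S = -25*(-5) = 125)
S² = 125² = 15625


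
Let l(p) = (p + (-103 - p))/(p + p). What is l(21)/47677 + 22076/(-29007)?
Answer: -14736240235/19361534346 ≈ -0.76111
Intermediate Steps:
l(p) = -103/(2*p) (l(p) = -103*1/(2*p) = -103/(2*p))
l(21)/47677 + 22076/(-29007) = -103/2/21/47677 + 22076/(-29007) = -103/2*1/21*(1/47677) + 22076*(-1/29007) = -103/42*1/47677 - 22076/29007 = -103/2002434 - 22076/29007 = -14736240235/19361534346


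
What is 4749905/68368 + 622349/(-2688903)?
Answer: 1818497863969/26262131472 ≈ 69.244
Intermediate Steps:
4749905/68368 + 622349/(-2688903) = 4749905*(1/68368) + 622349*(-1/2688903) = 4749905/68368 - 88907/384129 = 1818497863969/26262131472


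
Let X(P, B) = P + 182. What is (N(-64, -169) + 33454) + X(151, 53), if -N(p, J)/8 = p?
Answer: 34299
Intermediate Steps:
N(p, J) = -8*p
X(P, B) = 182 + P
(N(-64, -169) + 33454) + X(151, 53) = (-8*(-64) + 33454) + (182 + 151) = (512 + 33454) + 333 = 33966 + 333 = 34299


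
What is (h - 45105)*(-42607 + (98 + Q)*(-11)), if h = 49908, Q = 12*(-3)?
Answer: -207917067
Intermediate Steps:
Q = -36
(h - 45105)*(-42607 + (98 + Q)*(-11)) = (49908 - 45105)*(-42607 + (98 - 36)*(-11)) = 4803*(-42607 + 62*(-11)) = 4803*(-42607 - 682) = 4803*(-43289) = -207917067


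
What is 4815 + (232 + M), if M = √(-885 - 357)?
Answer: 5047 + 3*I*√138 ≈ 5047.0 + 35.242*I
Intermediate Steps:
M = 3*I*√138 (M = √(-1242) = 3*I*√138 ≈ 35.242*I)
4815 + (232 + M) = 4815 + (232 + 3*I*√138) = 5047 + 3*I*√138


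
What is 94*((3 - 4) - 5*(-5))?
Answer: 2256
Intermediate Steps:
94*((3 - 4) - 5*(-5)) = 94*(-1 + 25) = 94*24 = 2256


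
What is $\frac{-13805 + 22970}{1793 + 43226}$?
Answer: $\frac{705}{3463} \approx 0.20358$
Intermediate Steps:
$\frac{-13805 + 22970}{1793 + 43226} = \frac{9165}{45019} = 9165 \cdot \frac{1}{45019} = \frac{705}{3463}$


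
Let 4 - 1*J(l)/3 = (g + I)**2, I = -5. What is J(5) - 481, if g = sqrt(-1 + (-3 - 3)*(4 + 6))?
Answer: -361 + 30*I*sqrt(61) ≈ -361.0 + 234.31*I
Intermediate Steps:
g = I*sqrt(61) (g = sqrt(-1 - 6*10) = sqrt(-1 - 60) = sqrt(-61) = I*sqrt(61) ≈ 7.8102*I)
J(l) = 12 - 3*(-5 + I*sqrt(61))**2 (J(l) = 12 - 3*(I*sqrt(61) - 5)**2 = 12 - 3*(-5 + I*sqrt(61))**2)
J(5) - 481 = (120 + 30*I*sqrt(61)) - 481 = -361 + 30*I*sqrt(61)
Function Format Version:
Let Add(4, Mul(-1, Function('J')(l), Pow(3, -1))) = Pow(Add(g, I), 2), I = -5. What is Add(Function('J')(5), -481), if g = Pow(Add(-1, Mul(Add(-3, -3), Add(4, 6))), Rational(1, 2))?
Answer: Add(-361, Mul(30, I, Pow(61, Rational(1, 2)))) ≈ Add(-361.00, Mul(234.31, I))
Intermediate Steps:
g = Mul(I, Pow(61, Rational(1, 2))) (g = Pow(Add(-1, Mul(-6, 10)), Rational(1, 2)) = Pow(Add(-1, -60), Rational(1, 2)) = Pow(-61, Rational(1, 2)) = Mul(I, Pow(61, Rational(1, 2))) ≈ Mul(7.8102, I))
Function('J')(l) = Add(12, Mul(-3, Pow(Add(-5, Mul(I, Pow(61, Rational(1, 2)))), 2))) (Function('J')(l) = Add(12, Mul(-3, Pow(Add(Mul(I, Pow(61, Rational(1, 2))), -5), 2))) = Add(12, Mul(-3, Pow(Add(-5, Mul(I, Pow(61, Rational(1, 2)))), 2))))
Add(Function('J')(5), -481) = Add(Add(120, Mul(30, I, Pow(61, Rational(1, 2)))), -481) = Add(-361, Mul(30, I, Pow(61, Rational(1, 2))))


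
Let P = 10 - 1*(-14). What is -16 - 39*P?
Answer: -952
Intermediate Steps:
P = 24 (P = 10 + 14 = 24)
-16 - 39*P = -16 - 39*24 = -16 - 936 = -952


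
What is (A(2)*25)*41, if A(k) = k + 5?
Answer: 7175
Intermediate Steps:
A(k) = 5 + k
(A(2)*25)*41 = ((5 + 2)*25)*41 = (7*25)*41 = 175*41 = 7175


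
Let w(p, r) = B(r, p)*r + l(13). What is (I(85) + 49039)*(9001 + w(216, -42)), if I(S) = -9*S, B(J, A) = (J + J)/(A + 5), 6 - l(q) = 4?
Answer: 96219302334/221 ≈ 4.3538e+8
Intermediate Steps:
l(q) = 2 (l(q) = 6 - 1*4 = 6 - 4 = 2)
B(J, A) = 2*J/(5 + A) (B(J, A) = (2*J)/(5 + A) = 2*J/(5 + A))
w(p, r) = 2 + 2*r²/(5 + p) (w(p, r) = (2*r/(5 + p))*r + 2 = 2*r²/(5 + p) + 2 = 2 + 2*r²/(5 + p))
(I(85) + 49039)*(9001 + w(216, -42)) = (-9*85 + 49039)*(9001 + 2*(5 + 216 + (-42)²)/(5 + 216)) = (-765 + 49039)*(9001 + 2*(5 + 216 + 1764)/221) = 48274*(9001 + 2*(1/221)*1985) = 48274*(9001 + 3970/221) = 48274*(1993191/221) = 96219302334/221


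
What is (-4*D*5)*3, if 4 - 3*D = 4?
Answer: 0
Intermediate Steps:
D = 0 (D = 4/3 - ⅓*4 = 4/3 - 4/3 = 0)
(-4*D*5)*3 = (-4*0*5)*3 = (0*5)*3 = 0*3 = 0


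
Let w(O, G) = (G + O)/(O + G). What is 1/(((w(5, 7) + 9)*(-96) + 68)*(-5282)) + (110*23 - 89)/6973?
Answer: 605309783/1729136648 ≈ 0.35006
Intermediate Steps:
w(O, G) = 1 (w(O, G) = (G + O)/(G + O) = 1)
1/(((w(5, 7) + 9)*(-96) + 68)*(-5282)) + (110*23 - 89)/6973 = 1/(((1 + 9)*(-96) + 68)*(-5282)) + (110*23 - 89)/6973 = -1/5282/(10*(-96) + 68) + (2530 - 89)*(1/6973) = -1/5282/(-960 + 68) + 2441*(1/6973) = -1/5282/(-892) + 2441/6973 = -1/892*(-1/5282) + 2441/6973 = 1/4711544 + 2441/6973 = 605309783/1729136648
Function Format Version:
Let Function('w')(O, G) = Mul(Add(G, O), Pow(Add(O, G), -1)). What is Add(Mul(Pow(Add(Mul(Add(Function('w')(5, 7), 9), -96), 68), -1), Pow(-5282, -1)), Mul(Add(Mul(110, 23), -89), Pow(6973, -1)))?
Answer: Rational(605309783, 1729136648) ≈ 0.35006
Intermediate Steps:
Function('w')(O, G) = 1 (Function('w')(O, G) = Mul(Add(G, O), Pow(Add(G, O), -1)) = 1)
Add(Mul(Pow(Add(Mul(Add(Function('w')(5, 7), 9), -96), 68), -1), Pow(-5282, -1)), Mul(Add(Mul(110, 23), -89), Pow(6973, -1))) = Add(Mul(Pow(Add(Mul(Add(1, 9), -96), 68), -1), Pow(-5282, -1)), Mul(Add(Mul(110, 23), -89), Pow(6973, -1))) = Add(Mul(Pow(Add(Mul(10, -96), 68), -1), Rational(-1, 5282)), Mul(Add(2530, -89), Rational(1, 6973))) = Add(Mul(Pow(Add(-960, 68), -1), Rational(-1, 5282)), Mul(2441, Rational(1, 6973))) = Add(Mul(Pow(-892, -1), Rational(-1, 5282)), Rational(2441, 6973)) = Add(Mul(Rational(-1, 892), Rational(-1, 5282)), Rational(2441, 6973)) = Add(Rational(1, 4711544), Rational(2441, 6973)) = Rational(605309783, 1729136648)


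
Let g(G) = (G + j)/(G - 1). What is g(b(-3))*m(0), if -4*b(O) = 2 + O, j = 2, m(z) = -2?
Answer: 6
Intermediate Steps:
b(O) = -½ - O/4 (b(O) = -(2 + O)/4 = -½ - O/4)
g(G) = (2 + G)/(-1 + G) (g(G) = (G + 2)/(G - 1) = (2 + G)/(-1 + G))
g(b(-3))*m(0) = ((2 + (-½ - ¼*(-3)))/(-1 + (-½ - ¼*(-3))))*(-2) = ((2 + (-½ + ¾))/(-1 + (-½ + ¾)))*(-2) = ((2 + ¼)/(-1 + ¼))*(-2) = ((9/4)/(-¾))*(-2) = -4/3*9/4*(-2) = -3*(-2) = 6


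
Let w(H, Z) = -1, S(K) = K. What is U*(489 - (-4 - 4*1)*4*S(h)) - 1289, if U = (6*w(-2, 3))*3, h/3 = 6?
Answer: -20459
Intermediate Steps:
h = 18 (h = 3*6 = 18)
U = -18 (U = (6*(-1))*3 = -6*3 = -18)
U*(489 - (-4 - 4*1)*4*S(h)) - 1289 = -18*(489 - (-4 - 4*1)*4*18) - 1289 = -18*(489 - (-4 - 4)*4*18) - 1289 = -18*(489 - (-8*4)*18) - 1289 = -18*(489 - (-32)*18) - 1289 = -18*(489 - 1*(-576)) - 1289 = -18*(489 + 576) - 1289 = -18*1065 - 1289 = -19170 - 1289 = -20459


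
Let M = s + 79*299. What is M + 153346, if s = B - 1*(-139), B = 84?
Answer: 177190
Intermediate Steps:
s = 223 (s = 84 - 1*(-139) = 84 + 139 = 223)
M = 23844 (M = 223 + 79*299 = 223 + 23621 = 23844)
M + 153346 = 23844 + 153346 = 177190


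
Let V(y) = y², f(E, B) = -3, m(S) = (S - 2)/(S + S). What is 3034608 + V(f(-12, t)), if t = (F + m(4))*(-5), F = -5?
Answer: 3034617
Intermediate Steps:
m(S) = (-2 + S)/(2*S) (m(S) = (-2 + S)/((2*S)) = (-2 + S)*(1/(2*S)) = (-2 + S)/(2*S))
t = 95/4 (t = (-5 + (½)*(-2 + 4)/4)*(-5) = (-5 + (½)*(¼)*2)*(-5) = (-5 + ¼)*(-5) = -19/4*(-5) = 95/4 ≈ 23.750)
3034608 + V(f(-12, t)) = 3034608 + (-3)² = 3034608 + 9 = 3034617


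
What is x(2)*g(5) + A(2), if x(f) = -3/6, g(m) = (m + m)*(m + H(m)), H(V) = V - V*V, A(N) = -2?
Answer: 73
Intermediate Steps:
H(V) = V - V²
g(m) = 2*m*(m + m*(1 - m)) (g(m) = (m + m)*(m + m*(1 - m)) = (2*m)*(m + m*(1 - m)) = 2*m*(m + m*(1 - m)))
x(f) = -½ (x(f) = -3*⅙ = -½)
x(2)*g(5) + A(2) = -5²*(2 - 1*5) - 2 = -25*(2 - 5) - 2 = -25*(-3) - 2 = -½*(-150) - 2 = 75 - 2 = 73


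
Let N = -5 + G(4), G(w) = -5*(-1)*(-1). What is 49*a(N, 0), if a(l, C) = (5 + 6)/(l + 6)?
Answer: -539/4 ≈ -134.75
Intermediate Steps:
G(w) = -5 (G(w) = 5*(-1) = -5)
N = -10 (N = -5 - 5 = -10)
a(l, C) = 11/(6 + l)
49*a(N, 0) = 49*(11/(6 - 10)) = 49*(11/(-4)) = 49*(11*(-¼)) = 49*(-11/4) = -539/4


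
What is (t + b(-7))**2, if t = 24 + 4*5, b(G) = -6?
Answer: 1444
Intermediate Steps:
t = 44 (t = 24 + 20 = 44)
(t + b(-7))**2 = (44 - 6)**2 = 38**2 = 1444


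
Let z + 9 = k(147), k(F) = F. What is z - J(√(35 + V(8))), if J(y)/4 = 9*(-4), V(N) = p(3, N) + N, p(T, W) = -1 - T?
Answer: 282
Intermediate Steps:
z = 138 (z = -9 + 147 = 138)
V(N) = -4 + N (V(N) = (-1 - 1*3) + N = (-1 - 3) + N = -4 + N)
J(y) = -144 (J(y) = 4*(9*(-4)) = 4*(-36) = -144)
z - J(√(35 + V(8))) = 138 - 1*(-144) = 138 + 144 = 282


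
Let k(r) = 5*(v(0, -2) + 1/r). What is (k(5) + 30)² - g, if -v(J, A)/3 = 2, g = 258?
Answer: -257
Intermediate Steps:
v(J, A) = -6 (v(J, A) = -3*2 = -6)
k(r) = -30 + 5/r (k(r) = 5*(-6 + 1/r) = -30 + 5/r)
(k(5) + 30)² - g = ((-30 + 5/5) + 30)² - 1*258 = ((-30 + 5*(⅕)) + 30)² - 258 = ((-30 + 1) + 30)² - 258 = (-29 + 30)² - 258 = 1² - 258 = 1 - 258 = -257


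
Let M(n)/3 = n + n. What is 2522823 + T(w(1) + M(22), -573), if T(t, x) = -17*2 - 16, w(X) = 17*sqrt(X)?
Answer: 2522773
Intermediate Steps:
M(n) = 6*n (M(n) = 3*(n + n) = 3*(2*n) = 6*n)
T(t, x) = -50 (T(t, x) = -34 - 16 = -50)
2522823 + T(w(1) + M(22), -573) = 2522823 - 50 = 2522773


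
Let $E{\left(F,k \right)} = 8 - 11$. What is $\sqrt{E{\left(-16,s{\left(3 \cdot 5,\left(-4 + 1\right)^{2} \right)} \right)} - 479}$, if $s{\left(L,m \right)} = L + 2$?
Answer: $i \sqrt{482} \approx 21.954 i$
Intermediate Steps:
$s{\left(L,m \right)} = 2 + L$
$E{\left(F,k \right)} = -3$ ($E{\left(F,k \right)} = 8 - 11 = -3$)
$\sqrt{E{\left(-16,s{\left(3 \cdot 5,\left(-4 + 1\right)^{2} \right)} \right)} - 479} = \sqrt{-3 - 479} = \sqrt{-482} = i \sqrt{482}$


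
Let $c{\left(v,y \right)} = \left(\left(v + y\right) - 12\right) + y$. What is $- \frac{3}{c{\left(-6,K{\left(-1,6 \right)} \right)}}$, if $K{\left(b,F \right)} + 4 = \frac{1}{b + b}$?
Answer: $\frac{1}{9} \approx 0.11111$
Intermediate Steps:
$K{\left(b,F \right)} = -4 + \frac{1}{2 b}$ ($K{\left(b,F \right)} = -4 + \frac{1}{b + b} = -4 + \frac{1}{2 b}$)
$c{\left(v,y \right)} = -12 + v + 2 y$ ($c{\left(v,y \right)} = \left(-12 + v + y\right) + y = -12 + v + 2 y$)
$- \frac{3}{c{\left(-6,K{\left(-1,6 \right)} \right)}} = - \frac{3}{-12 - 6 + 2 \left(-4 + \frac{1}{2 \left(-1\right)}\right)} = - \frac{3}{-12 - 6 + 2 \left(-4 + \frac{1}{2} \left(-1\right)\right)} = - \frac{3}{-12 - 6 + 2 \left(-4 - \frac{1}{2}\right)} = - \frac{3}{-12 - 6 + 2 \left(- \frac{9}{2}\right)} = - \frac{3}{-12 - 6 - 9} = - \frac{3}{-27} = \left(-3\right) \left(- \frac{1}{27}\right) = \frac{1}{9}$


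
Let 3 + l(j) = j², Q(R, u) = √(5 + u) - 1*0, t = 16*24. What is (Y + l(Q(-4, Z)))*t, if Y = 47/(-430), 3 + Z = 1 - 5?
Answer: -421824/215 ≈ -1962.0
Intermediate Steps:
Z = -7 (Z = -3 + (1 - 5) = -3 - 4 = -7)
t = 384
Y = -47/430 (Y = 47*(-1/430) = -47/430 ≈ -0.10930)
Q(R, u) = √(5 + u) (Q(R, u) = √(5 + u) + 0 = √(5 + u))
l(j) = -3 + j²
(Y + l(Q(-4, Z)))*t = (-47/430 + (-3 + (√(5 - 7))²))*384 = (-47/430 + (-3 + (√(-2))²))*384 = (-47/430 + (-3 + (I*√2)²))*384 = (-47/430 + (-3 - 2))*384 = (-47/430 - 5)*384 = -2197/430*384 = -421824/215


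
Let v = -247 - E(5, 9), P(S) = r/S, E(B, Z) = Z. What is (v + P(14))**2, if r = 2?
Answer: 3207681/49 ≈ 65463.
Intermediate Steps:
P(S) = 2/S
v = -256 (v = -247 - 1*9 = -247 - 9 = -256)
(v + P(14))**2 = (-256 + 2/14)**2 = (-256 + 2*(1/14))**2 = (-256 + 1/7)**2 = (-1791/7)**2 = 3207681/49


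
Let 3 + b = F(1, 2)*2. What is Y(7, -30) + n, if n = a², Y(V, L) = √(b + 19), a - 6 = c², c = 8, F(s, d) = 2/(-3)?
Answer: 4900 + 2*√33/3 ≈ 4903.8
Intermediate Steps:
F(s, d) = -⅔ (F(s, d) = 2*(-⅓) = -⅔)
b = -13/3 (b = -3 - ⅔*2 = -3 - 4/3 = -13/3 ≈ -4.3333)
a = 70 (a = 6 + 8² = 6 + 64 = 70)
Y(V, L) = 2*√33/3 (Y(V, L) = √(-13/3 + 19) = √(44/3) = 2*√33/3)
n = 4900 (n = 70² = 4900)
Y(7, -30) + n = 2*√33/3 + 4900 = 4900 + 2*√33/3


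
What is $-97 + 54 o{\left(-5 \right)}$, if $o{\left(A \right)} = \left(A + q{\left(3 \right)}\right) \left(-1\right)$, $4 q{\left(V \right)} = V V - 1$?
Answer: $65$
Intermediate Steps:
$q{\left(V \right)} = - \frac{1}{4} + \frac{V^{2}}{4}$ ($q{\left(V \right)} = \frac{V V - 1}{4} = \frac{V^{2} - 1}{4} = \frac{-1 + V^{2}}{4} = - \frac{1}{4} + \frac{V^{2}}{4}$)
$o{\left(A \right)} = -2 - A$ ($o{\left(A \right)} = \left(A - \left(\frac{1}{4} - \frac{3^{2}}{4}\right)\right) \left(-1\right) = \left(A + \left(- \frac{1}{4} + \frac{1}{4} \cdot 9\right)\right) \left(-1\right) = \left(A + \left(- \frac{1}{4} + \frac{9}{4}\right)\right) \left(-1\right) = \left(A + 2\right) \left(-1\right) = \left(2 + A\right) \left(-1\right) = -2 - A$)
$-97 + 54 o{\left(-5 \right)} = -97 + 54 \left(-2 - -5\right) = -97 + 54 \left(-2 + 5\right) = -97 + 54 \cdot 3 = -97 + 162 = 65$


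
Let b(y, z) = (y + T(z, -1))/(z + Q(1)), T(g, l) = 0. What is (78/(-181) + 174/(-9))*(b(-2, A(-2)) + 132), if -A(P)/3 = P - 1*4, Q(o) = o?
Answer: -26894392/10317 ≈ -2606.8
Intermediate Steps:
A(P) = 12 - 3*P (A(P) = -3*(P - 1*4) = -3*(P - 4) = -3*(-4 + P) = 12 - 3*P)
b(y, z) = y/(1 + z) (b(y, z) = (y + 0)/(z + 1) = y/(1 + z))
(78/(-181) + 174/(-9))*(b(-2, A(-2)) + 132) = (78/(-181) + 174/(-9))*(-2/(1 + (12 - 3*(-2))) + 132) = (78*(-1/181) + 174*(-⅑))*(-2/(1 + (12 + 6)) + 132) = (-78/181 - 58/3)*(-2/(1 + 18) + 132) = -10732*(-2/19 + 132)/543 = -10732/543*2506/19 = -26894392/10317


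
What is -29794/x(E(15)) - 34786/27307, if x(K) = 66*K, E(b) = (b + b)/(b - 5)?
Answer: -410236193/2703393 ≈ -151.75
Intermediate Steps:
E(b) = 2*b/(-5 + b) (E(b) = (2*b)/(-5 + b) = 2*b/(-5 + b))
-29794/x(E(15)) - 34786/27307 = -29794/(66*(2*15/(-5 + 15))) - 34786/27307 = -29794/(66*(2*15/10)) - 34786*1/27307 = -29794/(66*(2*15*(⅒))) - 34786/27307 = -29794/(66*3) - 34786/27307 = -29794/198 - 34786/27307 = -29794*1/198 - 34786/27307 = -14897/99 - 34786/27307 = -410236193/2703393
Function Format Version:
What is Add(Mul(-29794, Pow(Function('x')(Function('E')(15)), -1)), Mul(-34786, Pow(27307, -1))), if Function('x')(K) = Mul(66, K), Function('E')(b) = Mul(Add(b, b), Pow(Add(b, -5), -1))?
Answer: Rational(-410236193, 2703393) ≈ -151.75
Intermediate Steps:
Function('E')(b) = Mul(2, b, Pow(Add(-5, b), -1)) (Function('E')(b) = Mul(Mul(2, b), Pow(Add(-5, b), -1)) = Mul(2, b, Pow(Add(-5, b), -1)))
Add(Mul(-29794, Pow(Function('x')(Function('E')(15)), -1)), Mul(-34786, Pow(27307, -1))) = Add(Mul(-29794, Pow(Mul(66, Mul(2, 15, Pow(Add(-5, 15), -1))), -1)), Mul(-34786, Pow(27307, -1))) = Add(Mul(-29794, Pow(Mul(66, Mul(2, 15, Pow(10, -1))), -1)), Mul(-34786, Rational(1, 27307))) = Add(Mul(-29794, Pow(Mul(66, Mul(2, 15, Rational(1, 10))), -1)), Rational(-34786, 27307)) = Add(Mul(-29794, Pow(Mul(66, 3), -1)), Rational(-34786, 27307)) = Add(Mul(-29794, Pow(198, -1)), Rational(-34786, 27307)) = Add(Mul(-29794, Rational(1, 198)), Rational(-34786, 27307)) = Add(Rational(-14897, 99), Rational(-34786, 27307)) = Rational(-410236193, 2703393)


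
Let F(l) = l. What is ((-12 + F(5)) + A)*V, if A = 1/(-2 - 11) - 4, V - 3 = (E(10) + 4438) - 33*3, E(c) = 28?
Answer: -629280/13 ≈ -48406.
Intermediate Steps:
V = 4370 (V = 3 + ((28 + 4438) - 33*3) = 3 + (4466 - 99) = 3 + 4367 = 4370)
A = -53/13 (A = 1/(-13) - 4 = -1/13 - 4 = -53/13 ≈ -4.0769)
((-12 + F(5)) + A)*V = ((-12 + 5) - 53/13)*4370 = (-7 - 53/13)*4370 = -144/13*4370 = -629280/13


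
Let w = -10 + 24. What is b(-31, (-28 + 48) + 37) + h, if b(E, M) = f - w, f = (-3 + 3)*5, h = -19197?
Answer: -19211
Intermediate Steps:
f = 0 (f = 0*5 = 0)
w = 14
b(E, M) = -14 (b(E, M) = 0 - 1*14 = 0 - 14 = -14)
b(-31, (-28 + 48) + 37) + h = -14 - 19197 = -19211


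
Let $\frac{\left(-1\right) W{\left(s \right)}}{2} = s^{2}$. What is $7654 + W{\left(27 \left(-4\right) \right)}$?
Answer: $-15674$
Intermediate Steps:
$W{\left(s \right)} = - 2 s^{2}$
$7654 + W{\left(27 \left(-4\right) \right)} = 7654 - 2 \left(27 \left(-4\right)\right)^{2} = 7654 - 2 \left(-108\right)^{2} = 7654 - 23328 = -15674$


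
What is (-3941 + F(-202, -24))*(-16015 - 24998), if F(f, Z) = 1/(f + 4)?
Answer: 3555913683/22 ≈ 1.6163e+8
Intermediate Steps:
F(f, Z) = 1/(4 + f)
(-3941 + F(-202, -24))*(-16015 - 24998) = (-3941 + 1/(4 - 202))*(-16015 - 24998) = (-3941 + 1/(-198))*(-41013) = (-3941 - 1/198)*(-41013) = -780319/198*(-41013) = 3555913683/22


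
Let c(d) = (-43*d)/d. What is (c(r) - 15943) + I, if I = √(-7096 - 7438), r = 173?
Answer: -15986 + 13*I*√86 ≈ -15986.0 + 120.56*I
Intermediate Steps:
c(d) = -43
I = 13*I*√86 (I = √(-14534) = 13*I*√86 ≈ 120.56*I)
(c(r) - 15943) + I = (-43 - 15943) + 13*I*√86 = -15986 + 13*I*√86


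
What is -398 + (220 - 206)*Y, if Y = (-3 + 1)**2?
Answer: -342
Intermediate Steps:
Y = 4 (Y = (-2)**2 = 4)
-398 + (220 - 206)*Y = -398 + (220 - 206)*4 = -398 + 14*4 = -398 + 56 = -342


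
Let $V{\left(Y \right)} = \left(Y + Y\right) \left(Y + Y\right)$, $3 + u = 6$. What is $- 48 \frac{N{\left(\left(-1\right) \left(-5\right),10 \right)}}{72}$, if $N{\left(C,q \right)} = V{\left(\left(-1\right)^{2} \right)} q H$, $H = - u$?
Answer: $80$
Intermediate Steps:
$u = 3$ ($u = -3 + 6 = 3$)
$V{\left(Y \right)} = 4 Y^{2}$ ($V{\left(Y \right)} = 2 Y 2 Y = 4 Y^{2}$)
$H = -3$ ($H = \left(-1\right) 3 = -3$)
$N{\left(C,q \right)} = - 12 q$ ($N{\left(C,q \right)} = 4 \left(\left(-1\right)^{2}\right)^{2} q \left(-3\right) = 4 \cdot 1^{2} q \left(-3\right) = 4 \cdot 1 q \left(-3\right) = 4 q \left(-3\right) = - 12 q$)
$- 48 \frac{N{\left(\left(-1\right) \left(-5\right),10 \right)}}{72} = - 48 \frac{\left(-12\right) 10}{72} = - 48 \left(\left(-120\right) \frac{1}{72}\right) = \left(-48\right) \left(- \frac{5}{3}\right) = 80$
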